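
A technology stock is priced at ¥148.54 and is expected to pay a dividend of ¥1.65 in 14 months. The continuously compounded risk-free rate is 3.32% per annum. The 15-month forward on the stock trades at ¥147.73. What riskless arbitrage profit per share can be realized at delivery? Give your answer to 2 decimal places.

¥5.45 per share

PV(dividends) I = 1.65·e^(−0.0332·14/12) = 1.5873
Fair forward F* = (S − I)·e^(rT) = (148.54 − 1.5873)·e^0.041500 = 146.9527 × 1.042373 = 153.1795
Market ¥147.73 < fair 153.1795: forward underpriced → reverse cash-and-carry (short the stock, invest proceeds at r, pay the dividends, go long the forward).
Profit at T = |F_mkt − F*| = |147.73 − 153.1795| = ¥5.45 per share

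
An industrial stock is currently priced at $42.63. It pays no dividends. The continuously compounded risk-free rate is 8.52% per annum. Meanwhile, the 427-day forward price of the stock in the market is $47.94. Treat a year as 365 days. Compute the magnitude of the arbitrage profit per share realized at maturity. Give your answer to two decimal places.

Fair forward: F* = S·e^(carry·T), with carry = r = 0.0852
F* = 42.63 · e^(0.0852 × 427/365) = 42.63 · e^0.099672 = 42.63 × 1.104808 = $47.0980
Market $47.94 > fair $47.0980: forward overpriced → cash-and-carry (buy spot, short the forward).
At maturity, profit = |F_mkt − F*| = |47.94 − 47.0980| = $0.84 per share

$0.84 per share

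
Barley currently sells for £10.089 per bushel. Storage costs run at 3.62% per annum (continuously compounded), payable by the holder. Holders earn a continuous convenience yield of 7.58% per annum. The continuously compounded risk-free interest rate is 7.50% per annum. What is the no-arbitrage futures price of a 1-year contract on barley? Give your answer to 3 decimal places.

£10.453 per bushel

Net carry = r + u − y = 0.0750 + 0.0362 − 0.0758 = 0.0354
F = S·e^((r+u−y)T) = 10.089 · e^(0.0354 × 12/12) = 10.089 · e^0.035400
= 10.089 × 1.036034 = £10.453 per bushel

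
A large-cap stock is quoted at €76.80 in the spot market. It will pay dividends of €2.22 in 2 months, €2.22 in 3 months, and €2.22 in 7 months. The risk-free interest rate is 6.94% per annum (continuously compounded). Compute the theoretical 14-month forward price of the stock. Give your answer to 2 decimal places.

€76.22

PV(dividends) I = 2.22·e^(−0.0694·2/12) + 2.22·e^(−0.0694·3/12) + 2.22·e^(−0.0694·7/12)
I = 2.1945 + 2.1818 + 2.1319 = 6.5082
F = (S − I)·e^(rT) = (76.80 − 6.5082) · e^(0.0694·14/12)
= 70.2918 · e^0.080967 = 70.2918 × 1.084335 = €76.22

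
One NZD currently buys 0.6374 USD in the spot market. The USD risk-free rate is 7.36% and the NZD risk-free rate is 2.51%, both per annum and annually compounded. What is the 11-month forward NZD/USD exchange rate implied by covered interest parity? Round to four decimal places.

By covered interest parity, F = S · (1+r_USD)^T / (1+r_NZD)^T
= 0.6374 × 1.067265 / 1.022984 = 0.6374 × 1.043286
F = 0.6650 USD per NZD

0.6650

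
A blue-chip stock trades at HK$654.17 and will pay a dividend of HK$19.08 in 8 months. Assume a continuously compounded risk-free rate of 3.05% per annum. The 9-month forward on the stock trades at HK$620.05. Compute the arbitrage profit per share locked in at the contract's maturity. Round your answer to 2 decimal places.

HK$30.13 per share

PV(dividends) I = 19.08·e^(−0.0305·8/12) = 18.6960
Fair forward F* = (S − I)·e^(rT) = (654.17 − 18.6960)·e^0.022875 = 635.4740 × 1.023139 = 650.1782
Market HK$620.05 < fair 650.1782: forward underpriced → reverse cash-and-carry (short the stock, invest proceeds at r, pay the dividends, go long the forward).
Profit at T = |F_mkt − F*| = |620.05 − 650.1782| = HK$30.13 per share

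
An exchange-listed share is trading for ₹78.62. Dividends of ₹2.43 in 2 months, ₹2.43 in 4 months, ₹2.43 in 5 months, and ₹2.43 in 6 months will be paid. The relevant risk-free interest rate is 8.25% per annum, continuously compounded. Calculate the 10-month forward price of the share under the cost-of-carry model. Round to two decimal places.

PV(dividends) I = 2.43·e^(−0.0825·2/12) + 2.43·e^(−0.0825·4/12) + 2.43·e^(−0.0825·5/12) + 2.43·e^(−0.0825·6/12)
I = 2.3968 + 2.3641 + 2.3479 + 2.3318 = 9.4406
F = (S − I)·e^(rT) = (78.62 − 9.4406) · e^(0.0825·10/12)
= 69.1794 · e^0.068750 = 69.1794 × 1.071168 = ₹74.10

₹74.10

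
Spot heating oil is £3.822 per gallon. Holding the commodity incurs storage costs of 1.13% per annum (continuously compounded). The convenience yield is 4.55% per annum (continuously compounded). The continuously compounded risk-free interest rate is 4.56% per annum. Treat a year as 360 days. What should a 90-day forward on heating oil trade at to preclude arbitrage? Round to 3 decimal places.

Net carry = r + u − y = 0.0456 + 0.0113 − 0.0455 = 0.0114
F = S·e^((r+u−y)T) = 3.822 · e^(0.0114 × 90/360) = 3.822 · e^0.002850
= 3.822 × 1.002854 = £3.833 per gallon

£3.833 per gallon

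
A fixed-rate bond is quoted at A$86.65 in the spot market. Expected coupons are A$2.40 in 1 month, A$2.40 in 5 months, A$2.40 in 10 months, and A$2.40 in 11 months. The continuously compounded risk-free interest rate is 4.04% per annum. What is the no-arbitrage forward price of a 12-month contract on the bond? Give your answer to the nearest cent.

A$80.45

PV(coupons) I = 2.40·e^(−0.0404·1/12) + 2.40·e^(−0.0404·5/12) + 2.40·e^(−0.0404·10/12) + 2.40·e^(−0.0404·11/12)
I = 2.3919 + 2.3599 + 2.3205 + 2.3127 = 9.3850
F = (S − I)·e^(rT) = (86.65 − 9.3850) · e^(0.0404·12/12)
= 77.2650 · e^0.040400 = 77.2650 × 1.041227 = A$80.45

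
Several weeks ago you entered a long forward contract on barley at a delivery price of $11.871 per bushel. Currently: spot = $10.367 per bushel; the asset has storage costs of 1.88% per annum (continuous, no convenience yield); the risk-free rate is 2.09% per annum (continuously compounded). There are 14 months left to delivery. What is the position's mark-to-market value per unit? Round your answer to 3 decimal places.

Current fair forward for the remaining 14 months: F = S·e^((r + u)·T), (r + u) = 0.0209 + 0.0188 = 0.0397
F = 10.367 · e^(0.0397 × 14/12) = 10.367 × 1.047406 = 10.8585
Value of long forward = (F − K)·e^(−rT) = (10.8585 − 11.871) · e^(−0.0209·14/12)
= -1.0125 × 0.975912 = -0.988

-$0.988 per bushel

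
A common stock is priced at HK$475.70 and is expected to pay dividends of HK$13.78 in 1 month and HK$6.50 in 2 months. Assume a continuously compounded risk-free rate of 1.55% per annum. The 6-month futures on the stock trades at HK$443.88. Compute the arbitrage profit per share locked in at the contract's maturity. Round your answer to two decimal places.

HK$15.12 per share

PV(dividends) I = 13.78·e^(−0.0155·1/12) + 6.50·e^(−0.0155·2/12) = 20.2454
Fair futures F* = (S − I)·e^(rT) = (475.70 − 20.2454)·e^0.007750 = 455.4546 × 1.007780 = 458.9980
Market HK$443.88 < fair 458.9980: forward underpriced → reverse cash-and-carry (short the stock, invest proceeds at r, pay the dividends, go long the forward).
Profit at T = |F_mkt − F*| = |443.88 − 458.9980| = HK$15.12 per share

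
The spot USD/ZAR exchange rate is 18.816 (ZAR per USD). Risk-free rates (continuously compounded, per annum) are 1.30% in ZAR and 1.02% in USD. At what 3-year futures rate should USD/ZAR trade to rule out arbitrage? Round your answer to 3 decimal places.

18.975

F = S·e^((r_ZAR − r_USD)T) = 18.816 · e^((0.0130 − 0.0102) × 3)
= 18.816 · e^0.008400 = 18.816 × 1.008435
F = 18.975 ZAR per USD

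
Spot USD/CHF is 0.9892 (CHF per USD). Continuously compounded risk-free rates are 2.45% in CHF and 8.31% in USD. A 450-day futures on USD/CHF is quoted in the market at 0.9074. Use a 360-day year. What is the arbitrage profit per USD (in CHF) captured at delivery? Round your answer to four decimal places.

Fair futures: F* = S·e^(carry·T), with carry = (r_CHF − r_USD) = 0.0245 − 0.0831 = -0.0586
F* = 0.9892 · e^(-0.0586 × 450/360) = 0.9892 · e^-0.073250 = 0.9892 × 0.929368 = 0.9193
Market 0.9074 < fair 0.9193: forward underpriced → reverse cash-and-carry (short spot, go long the forward).
At maturity, profit = |F_mkt − F*| = |0.9074 − 0.9193| = 0.0119 per USD (in CHF)

0.0119 per USD (in CHF)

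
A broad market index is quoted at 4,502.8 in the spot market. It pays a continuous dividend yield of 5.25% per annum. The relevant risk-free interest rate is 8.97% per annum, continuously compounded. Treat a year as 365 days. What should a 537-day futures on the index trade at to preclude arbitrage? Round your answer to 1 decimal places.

F = S·e^((r − q)T) = 4502.8 · e^((0.0897 − 0.0525) × 537/365)
= 4502.8 · e^0.054730 = 4502.8 × 1.056255
F = 4,756.1

4,756.1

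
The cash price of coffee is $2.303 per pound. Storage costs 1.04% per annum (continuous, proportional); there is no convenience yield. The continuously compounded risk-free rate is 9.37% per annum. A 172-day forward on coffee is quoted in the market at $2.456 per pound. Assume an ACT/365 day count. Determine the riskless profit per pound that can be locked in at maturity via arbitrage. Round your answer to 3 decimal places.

$0.037 per pound

Fair forward: F* = S·e^(carry·T), with carry = (r + u) = 0.0937 + 0.0104 = 0.1041
F* = 2.303 · e^(0.1041 × 172/365) = 2.303 · e^0.049055 = 2.303 × 1.050278 = $2.4188
Market $2.456 > fair $2.4188: forward overpriced → cash-and-carry (buy spot, short the forward).
At maturity, profit = |F_mkt − F*| = |2.456 − 2.4188| = $0.037 per pound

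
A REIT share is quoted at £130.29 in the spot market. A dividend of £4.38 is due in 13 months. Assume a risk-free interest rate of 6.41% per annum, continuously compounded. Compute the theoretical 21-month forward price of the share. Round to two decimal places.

PV(dividends) I = 4.38·e^(−0.0641·13/12)
I = 4.0862
F = (S − I)·e^(rT) = (130.29 − 4.0862) · e^(0.0641·21/12)
= 126.2038 · e^0.112175 = 126.2038 × 1.118709 = £141.19

£141.19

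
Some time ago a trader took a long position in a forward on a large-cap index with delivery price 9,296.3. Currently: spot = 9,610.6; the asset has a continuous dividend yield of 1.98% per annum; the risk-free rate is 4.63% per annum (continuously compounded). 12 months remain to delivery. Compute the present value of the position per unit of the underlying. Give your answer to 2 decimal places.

Current fair forward for the remaining 12 months: F = S·e^((r − q)·T), (r − q) = 0.0463 − 0.0198 = 0.0265
F = 9610.6 · e^(0.0265 × 12/12) = 9610.6 × 1.02685425 = 9868.6855
Value of long forward = (F − K)·e^(−rT) = (9868.6855 − 9296.3) · e^(−0.0463·12/12)
= 572.3855 × 0.95475549 = 546.49

546.49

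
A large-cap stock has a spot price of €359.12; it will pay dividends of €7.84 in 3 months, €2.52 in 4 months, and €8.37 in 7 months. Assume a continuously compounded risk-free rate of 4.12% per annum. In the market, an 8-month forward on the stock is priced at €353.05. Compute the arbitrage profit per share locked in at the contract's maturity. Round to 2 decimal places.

PV(dividends) I = 7.84·e^(−0.0412·3/12) + 2.52·e^(−0.0412·4/12) + 8.37·e^(−0.0412·7/12) = 18.4165
Fair forward F* = (S − I)·e^(rT) = (359.12 − 18.4165)·e^0.027467 = 340.7035 × 1.027848 = 350.1914
Market €353.05 > fair 350.1914: forward overpriced → cash-and-carry (borrow at r, buy the stock and collect the dividends, short the forward).
Profit at T = |F_mkt − F*| = |353.05 − 350.1914| = €2.86 per share

€2.86 per share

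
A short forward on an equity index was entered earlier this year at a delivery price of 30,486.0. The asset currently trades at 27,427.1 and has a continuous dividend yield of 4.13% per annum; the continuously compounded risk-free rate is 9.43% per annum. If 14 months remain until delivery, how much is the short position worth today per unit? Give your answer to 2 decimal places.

1173.04

Current fair forward for the remaining 14 months: F = S·e^((r − q)·T), (r − q) = 0.0943 − 0.0413 = 0.0530
F = 27427.1 · e^(0.0530 × 14/12) = 27427.1 × 1.06378503 = 29176.5384
Value of long forward = (F − K)·e^(−rT) = (29176.5384 − 30486.0) · e^(−0.0943·14/12)
= -1309.4616 × 0.89581920 = -1173.04
Short position value = −(long value) = 1173.04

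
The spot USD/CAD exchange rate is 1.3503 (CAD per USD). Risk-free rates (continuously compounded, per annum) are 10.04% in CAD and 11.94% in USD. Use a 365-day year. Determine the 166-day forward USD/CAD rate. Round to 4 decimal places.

F = S·e^((r_CAD − r_USD)T) = 1.3503 · e^((0.1004 − 0.1194) × 166/365)
= 1.3503 · e^-0.008641 = 1.3503 × 0.991396
F = 1.3387 CAD per USD

1.3387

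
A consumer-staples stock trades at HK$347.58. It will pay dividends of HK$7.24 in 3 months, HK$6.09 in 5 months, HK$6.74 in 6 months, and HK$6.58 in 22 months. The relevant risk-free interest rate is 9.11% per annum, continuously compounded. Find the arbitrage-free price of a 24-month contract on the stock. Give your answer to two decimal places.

PV(dividends) I = 7.24·e^(−0.0911·3/12) + 6.09·e^(−0.0911·5/12) + 6.74·e^(−0.0911·6/12) + 6.58·e^(−0.0911·22/12)
I = 7.0770 + 5.8632 + 6.4399 + 5.5679 = 24.9480
F = (S − I)·e^(rT) = (347.58 − 24.9480) · e^(0.0911·24/12)
= 322.6320 · e^0.182200 = 322.6320 × 1.199854 = HK$387.11

HK$387.11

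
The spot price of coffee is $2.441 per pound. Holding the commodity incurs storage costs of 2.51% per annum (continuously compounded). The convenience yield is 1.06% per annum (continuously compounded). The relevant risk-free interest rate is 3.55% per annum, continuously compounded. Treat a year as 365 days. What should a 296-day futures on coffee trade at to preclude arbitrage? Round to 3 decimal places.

Net carry = r + u − y = 0.0355 + 0.0251 − 0.0106 = 0.0500
F = S·e^((r+u−y)T) = 2.441 · e^(0.0500 × 296/365) = 2.441 · e^0.040548
= 2.441 × 1.041381 = $2.542 per pound

$2.542 per pound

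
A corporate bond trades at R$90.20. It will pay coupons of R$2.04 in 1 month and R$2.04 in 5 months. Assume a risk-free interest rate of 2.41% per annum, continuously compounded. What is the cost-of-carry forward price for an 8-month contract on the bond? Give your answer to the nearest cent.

PV(coupons) I = 2.04·e^(−0.0241·1/12) + 2.04·e^(−0.0241·5/12)
I = 2.0359 + 2.0196 = 4.0555
F = (S − I)·e^(rT) = (90.20 − 4.0555) · e^(0.0241·8/12)
= 86.1445 · e^0.016067 = 86.1445 × 1.016197 = R$87.54

R$87.54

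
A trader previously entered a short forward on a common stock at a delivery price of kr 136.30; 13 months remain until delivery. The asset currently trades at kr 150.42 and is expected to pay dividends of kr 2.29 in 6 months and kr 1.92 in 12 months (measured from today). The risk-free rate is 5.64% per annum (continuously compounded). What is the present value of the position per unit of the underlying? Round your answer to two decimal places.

PV(remaining dividends) I = 2.29·e^(−0.0564·6/12) + 1.92·e^(−0.0564·12/12) = 4.0410
Current forward F = (S − I)·e^(rT) = (150.42 − 4.0410)·e^(0.0564·13/12) = 146.3790 × 1.063005 = 155.6016
Value (long) = (F − K)·e^(−rT) = (155.6016 − 136.30) × 0.940729 = 18.1576
Short position value = −(long value) = -kr 18.16

-kr 18.16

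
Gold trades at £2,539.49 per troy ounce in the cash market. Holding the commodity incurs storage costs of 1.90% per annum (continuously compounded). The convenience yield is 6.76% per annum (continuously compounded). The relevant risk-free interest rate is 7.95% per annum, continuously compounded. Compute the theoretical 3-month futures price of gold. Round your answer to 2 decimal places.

£2,559.18 per troy ounce

Net carry = r + u − y = 0.0795 + 0.0190 − 0.0676 = 0.0309
F = S·e^((r+u−y)T) = 2539.49 · e^(0.0309 × 3/12) = 2539.49 · e^0.00772500
= 2539.49 × 1.00775491 = £2,559.18 per troy ounce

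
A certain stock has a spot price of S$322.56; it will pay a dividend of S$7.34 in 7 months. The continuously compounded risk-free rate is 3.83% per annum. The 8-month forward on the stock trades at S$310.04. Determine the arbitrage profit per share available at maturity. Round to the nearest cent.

PV(dividends) I = 7.34·e^(−0.0383·7/12) = 7.1778
Fair forward F* = (S − I)·e^(rT) = (322.56 − 7.1778)·e^0.025533 = 315.3822 × 1.025862 = 323.5386
Market S$310.04 < fair 323.5386: forward underpriced → reverse cash-and-carry (short the stock, invest proceeds at r, pay the dividends, go long the forward).
Profit at T = |F_mkt − F*| = |310.04 − 323.5386| = S$13.50 per share

S$13.50 per share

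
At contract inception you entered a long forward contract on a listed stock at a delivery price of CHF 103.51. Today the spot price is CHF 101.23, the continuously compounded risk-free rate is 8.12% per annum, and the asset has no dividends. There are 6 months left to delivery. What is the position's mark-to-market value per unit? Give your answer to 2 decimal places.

CHF 1.84

Current fair forward for the remaining 6 months: F = S·e^(r·T), r = 0.0812
F = 101.23 · e^(0.0812 × 6/12) = 101.23 × 1.041435 = 105.4245
Value of long forward = (F − K)·e^(−rT) = (105.4245 − 103.51) · e^(−0.0812·6/12)
= 1.9145 × 0.960213 = 1.84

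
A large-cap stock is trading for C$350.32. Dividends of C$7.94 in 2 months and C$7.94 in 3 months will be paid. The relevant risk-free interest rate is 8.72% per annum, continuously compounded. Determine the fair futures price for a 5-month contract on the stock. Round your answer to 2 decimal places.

C$347.11

PV(dividends) I = 7.94·e^(−0.0872·2/12) + 7.94·e^(−0.0872·3/12)
I = 7.8254 + 7.7688 = 15.5942
F = (S − I)·e^(rT) = (350.32 − 15.5942) · e^(0.0872·5/12)
= 334.7258 · e^0.036333 = 334.7258 × 1.037001 = C$347.11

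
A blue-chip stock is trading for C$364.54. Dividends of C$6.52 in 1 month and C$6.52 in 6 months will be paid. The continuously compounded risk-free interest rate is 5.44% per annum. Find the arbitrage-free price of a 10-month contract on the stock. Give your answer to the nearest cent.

PV(dividends) I = 6.52·e^(−0.0544·1/12) + 6.52·e^(−0.0544·6/12)
I = 6.4905 + 6.3450 = 12.8355
F = (S − I)·e^(rT) = (364.54 − 12.8355) · e^(0.0544·10/12)
= 351.7045 · e^0.045333 = 351.7045 × 1.046376 = C$368.02

C$368.02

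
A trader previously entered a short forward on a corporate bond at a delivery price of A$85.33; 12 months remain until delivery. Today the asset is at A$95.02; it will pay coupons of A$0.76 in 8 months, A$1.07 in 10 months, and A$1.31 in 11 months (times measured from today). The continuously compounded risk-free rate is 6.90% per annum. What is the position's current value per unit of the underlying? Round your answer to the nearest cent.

PV(remaining coupons) I = 0.76·e^(−0.0690·8/12) + 1.07·e^(−0.0690·10/12) + 1.31·e^(−0.0690·11/12) = 2.9658
Current forward F = (S − I)·e^(rT) = (95.02 − 2.9658)·e^(0.0690·12/12) = 92.0542 × 1.071436 = 98.6302
Value (long) = (F − K)·e^(−rT) = (98.6302 − 85.33) × 0.933327 = 12.4134
Short position value = −(long value) = -A$12.41

-A$12.41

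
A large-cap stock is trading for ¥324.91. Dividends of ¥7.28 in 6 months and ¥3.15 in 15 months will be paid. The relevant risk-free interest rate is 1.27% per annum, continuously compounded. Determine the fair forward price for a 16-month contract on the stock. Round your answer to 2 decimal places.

PV(dividends) I = 7.28·e^(−0.0127·6/12) + 3.15·e^(−0.0127·15/12)
I = 7.2339 + 3.1004 = 10.3343
F = (S − I)·e^(rT) = (324.91 − 10.3343) · e^(0.0127·16/12)
= 314.5757 · e^0.016933 = 314.5757 × 1.017077 = ¥319.95

¥319.95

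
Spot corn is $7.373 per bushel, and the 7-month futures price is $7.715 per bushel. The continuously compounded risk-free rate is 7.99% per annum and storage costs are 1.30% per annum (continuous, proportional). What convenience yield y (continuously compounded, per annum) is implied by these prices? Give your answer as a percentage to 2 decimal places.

F = S·e^((r+u−y)T) ⇒ (r+u−y) = ln(F/S)/T
ln(7.715/7.373) = 0.045342; /T ⇒ 0.077729
y = r + u − ln(F/S)/T = 0.0799 + 0.0130 − 0.077729 = 0.015171
y = 1.52%

1.52%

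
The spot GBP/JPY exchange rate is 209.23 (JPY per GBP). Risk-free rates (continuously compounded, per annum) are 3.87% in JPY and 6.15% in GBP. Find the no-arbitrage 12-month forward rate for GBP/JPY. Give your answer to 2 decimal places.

F = S·e^((r_JPY − r_GBP)T) = 209.23 · e^((0.0387 − 0.0615) × 12/12)
= 209.23 · e^-0.022800 = 209.23 × 0.977458
F = 204.51 JPY per GBP

204.51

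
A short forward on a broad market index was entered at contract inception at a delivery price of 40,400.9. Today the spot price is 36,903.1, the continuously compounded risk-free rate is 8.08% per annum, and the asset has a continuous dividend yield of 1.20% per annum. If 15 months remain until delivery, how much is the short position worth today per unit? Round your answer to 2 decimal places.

Current fair forward for the remaining 15 months: F = S·e^((r − q)·T), (r − q) = 0.0808 − 0.0120 = 0.0688
F = 36903.1 · e^(0.0688 × 15/12) = 36903.1 × 1.08980633 = 40217.2320
Value of long forward = (F − K)·e^(−rT) = (40217.2320 − 40400.9) · e^(−0.0808·15/12)
= -183.6680 × 0.90393303 = -166.02
Short position value = −(long value) = 166.02

166.02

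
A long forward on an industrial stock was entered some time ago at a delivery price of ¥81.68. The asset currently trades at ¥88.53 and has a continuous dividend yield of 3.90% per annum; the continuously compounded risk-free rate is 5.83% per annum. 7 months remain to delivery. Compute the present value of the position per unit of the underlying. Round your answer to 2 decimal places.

¥7.59

Current fair forward for the remaining 7 months: F = S·e^((r − q)·T), (r − q) = 0.0583 − 0.0390 = 0.0193
F = 88.53 · e^(0.0193 × 7/12) = 88.53 × 1.011322 = 89.5323
Value of long forward = (F − K)·e^(−rT) = (89.5323 − 81.68) · e^(−0.0583·7/12)
= 7.8523 × 0.966563 = 7.59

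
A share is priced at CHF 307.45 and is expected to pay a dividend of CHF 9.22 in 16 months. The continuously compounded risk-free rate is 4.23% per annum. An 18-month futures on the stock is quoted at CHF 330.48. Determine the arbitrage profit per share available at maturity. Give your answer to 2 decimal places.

CHF 12.18 per share

PV(dividends) I = 9.22·e^(−0.0423·16/12) = 8.7144
Fair futures F* = (S − I)·e^(rT) = (307.45 − 8.7144)·e^0.063450 = 298.7356 × 1.065506 = 318.3046
Market CHF 330.48 > fair 318.3046: forward overpriced → cash-and-carry (borrow at r, buy the stock and collect the dividends, short the forward).
Profit at T = |F_mkt − F*| = |330.48 − 318.3046| = CHF 12.18 per share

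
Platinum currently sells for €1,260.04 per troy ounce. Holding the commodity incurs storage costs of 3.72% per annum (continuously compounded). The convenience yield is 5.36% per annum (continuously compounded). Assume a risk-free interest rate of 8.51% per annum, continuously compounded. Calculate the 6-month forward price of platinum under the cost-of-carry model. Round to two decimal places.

Net carry = r + u − y = 0.0851 + 0.0372 − 0.0536 = 0.0687
F = S·e^((r+u−y)T) = 1260.04 · e^(0.0687 × 6/12) = 1260.04 · e^0.03435000
= 1260.04 × 1.03494677 = €1,304.07 per troy ounce

€1,304.07 per troy ounce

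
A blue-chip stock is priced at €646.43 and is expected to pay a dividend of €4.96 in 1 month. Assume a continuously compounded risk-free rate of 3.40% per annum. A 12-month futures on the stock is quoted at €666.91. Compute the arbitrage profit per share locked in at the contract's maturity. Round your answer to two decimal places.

€3.24 per share

PV(dividends) I = 4.96·e^(−0.0340·1/12) = 4.9460
Fair futures F* = (S − I)·e^(rT) = (646.43 − 4.9460)·e^0.034000 = 641.4840 × 1.034585 = 663.6697
Market €666.91 > fair 663.6697: forward overpriced → cash-and-carry (borrow at r, buy the stock and collect the dividends, short the forward).
Profit at T = |F_mkt − F*| = |666.91 − 663.6697| = €3.24 per share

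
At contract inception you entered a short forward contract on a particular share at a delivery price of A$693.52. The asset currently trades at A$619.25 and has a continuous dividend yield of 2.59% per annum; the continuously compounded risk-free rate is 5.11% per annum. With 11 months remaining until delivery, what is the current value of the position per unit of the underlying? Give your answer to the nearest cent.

Current fair forward for the remaining 11 months: F = S·e^((r − q)·T), (r − q) = 0.0511 − 0.0259 = 0.0252
F = 619.25 · e^(0.0252 × 11/12) = 619.25 × 1.023369 = 633.7213
Value of long forward = (F − K)·e^(−rT) = (633.7213 − 693.52) · e^(−0.0511·11/12)
= -59.7987 × 0.954238 = -57.06
Short position value = −(long value) = A$57.06

A$57.06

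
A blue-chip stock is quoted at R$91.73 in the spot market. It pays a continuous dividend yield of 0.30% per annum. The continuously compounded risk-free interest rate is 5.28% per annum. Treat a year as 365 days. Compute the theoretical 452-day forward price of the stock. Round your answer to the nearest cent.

F = S·e^((r − q)T) = 91.73 · e^((0.0528 − 0.0030) × 452/365)
= 91.73 · e^0.061670 = 91.73 × 1.063611
F = R$97.57

R$97.57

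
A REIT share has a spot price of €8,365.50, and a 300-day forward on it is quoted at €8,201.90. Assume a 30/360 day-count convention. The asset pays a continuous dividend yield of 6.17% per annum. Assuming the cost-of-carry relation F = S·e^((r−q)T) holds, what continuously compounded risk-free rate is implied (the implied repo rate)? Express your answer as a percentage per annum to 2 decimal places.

From F = S·e^((r−q)T): (r − q) = ln(F/S)/T
ln(8201.90/8365.50) = ln(0.980443) = -0.019751
(r − q) = -0.019751 / (300/360) = -0.023701
r = ln(F/S)/T + q = -0.023701 + 0.0617 = 0.037999
r = 3.80%

3.80%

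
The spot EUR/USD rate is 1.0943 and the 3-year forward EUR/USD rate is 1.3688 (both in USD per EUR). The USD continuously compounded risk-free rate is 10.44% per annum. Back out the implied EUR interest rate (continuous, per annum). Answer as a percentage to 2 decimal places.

2.98%

F = S·e^((r_USD − r_EUR)T) ⇒ r_EUR = r_USD − ln(F/S)/T
ln(1.3688/1.0943) = 0.223820; /(3) = 0.074607
r_EUR = 0.1044 − 0.074607 = 0.029793
r_EUR = 2.98%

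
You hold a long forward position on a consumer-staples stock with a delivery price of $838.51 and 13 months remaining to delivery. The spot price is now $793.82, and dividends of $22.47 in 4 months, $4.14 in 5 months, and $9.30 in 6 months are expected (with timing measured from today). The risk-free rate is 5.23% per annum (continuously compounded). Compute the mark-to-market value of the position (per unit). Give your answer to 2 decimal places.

-$33.69

PV(remaining dividends) I = 22.47·e^(−0.0523·4/12) + 4.14·e^(−0.0523·5/12) + 9.30·e^(−0.0523·6/12) = 35.1924
Current forward F = (S − I)·e^(rT) = (793.82 − 35.1924)·e^(0.0523·13/12) = 758.6276 × 1.058294 = 802.8510
Value (long) = (F − K)·e^(−rT) = (802.8510 − 838.51) × 0.944917 = -33.6948
Value = -$33.69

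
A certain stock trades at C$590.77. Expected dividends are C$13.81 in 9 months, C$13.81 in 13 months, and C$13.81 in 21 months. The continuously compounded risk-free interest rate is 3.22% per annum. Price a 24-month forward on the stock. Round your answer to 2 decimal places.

PV(dividends) I = 13.81·e^(−0.0322·9/12) + 13.81·e^(−0.0322·13/12) + 13.81·e^(−0.0322·21/12)
I = 13.4805 + 13.3366 + 13.0533 = 39.8704
F = (S − I)·e^(rT) = (590.77 − 39.8704) · e^(0.0322·24/12)
= 550.8996 · e^0.064400 = 550.8996 × 1.066519 = C$587.54

C$587.54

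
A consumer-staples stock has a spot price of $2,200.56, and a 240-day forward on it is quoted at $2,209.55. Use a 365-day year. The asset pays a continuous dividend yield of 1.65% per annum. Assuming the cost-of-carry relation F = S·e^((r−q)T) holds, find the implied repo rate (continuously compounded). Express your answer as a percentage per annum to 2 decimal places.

From F = S·e^((r−q)T): (r − q) = ln(F/S)/T
ln(2209.55/2200.56) = ln(1.004085) = 0.004077
(r − q) = 0.004077 / (240/365) = 0.006200
r = ln(F/S)/T + q = 0.006200 + 0.0165 = 0.022700
r = 2.27%

2.27%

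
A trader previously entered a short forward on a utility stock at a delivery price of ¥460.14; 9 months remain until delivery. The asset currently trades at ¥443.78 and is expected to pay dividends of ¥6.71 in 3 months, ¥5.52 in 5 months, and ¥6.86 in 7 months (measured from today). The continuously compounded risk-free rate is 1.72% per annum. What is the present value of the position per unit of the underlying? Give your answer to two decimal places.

¥29.42

PV(remaining dividends) I = 6.71·e^(−0.0172·3/12) + 5.52·e^(−0.0172·5/12) + 6.86·e^(−0.0172·7/12) = 18.9533
Current forward F = (S − I)·e^(rT) = (443.78 − 18.9533)·e^(0.0172·9/12) = 424.8267 × 1.012984 = 430.3426
Value (long) = (F − K)·e^(−rT) = (430.3426 − 460.14) × 0.987183 = -29.4155
Short position value = −(long value) = ¥29.42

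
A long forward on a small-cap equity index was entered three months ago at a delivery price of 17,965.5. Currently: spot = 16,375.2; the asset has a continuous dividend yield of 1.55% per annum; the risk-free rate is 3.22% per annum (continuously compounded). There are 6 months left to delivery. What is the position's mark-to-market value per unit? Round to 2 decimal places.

Current fair forward for the remaining 6 months: F = S·e^((r − q)·T), (r − q) = 0.0322 − 0.0155 = 0.0167
F = 16375.2 · e^(0.0167 × 6/12) = 16375.2 × 1.00838496 = 16512.5054
Value of long forward = (F − K)·e^(−rT) = (16512.5054 − 17965.5) · e^(−0.0322·6/12)
= -1452.9946 × 0.98402891 = -1429.79

-1429.79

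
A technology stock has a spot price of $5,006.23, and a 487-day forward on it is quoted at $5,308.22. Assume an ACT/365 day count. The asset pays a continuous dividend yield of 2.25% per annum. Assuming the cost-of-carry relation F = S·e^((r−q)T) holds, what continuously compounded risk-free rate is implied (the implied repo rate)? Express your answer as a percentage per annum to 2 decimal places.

6.64%

From F = S·e^((r−q)T): (r − q) = ln(F/S)/T
ln(5308.22/5006.23) = ln(1.060323) = 0.058574
(r − q) = 0.058574 / (487/365) = 0.043900
r = ln(F/S)/T + q = 0.043900 + 0.0225 = 0.066400
r = 6.64%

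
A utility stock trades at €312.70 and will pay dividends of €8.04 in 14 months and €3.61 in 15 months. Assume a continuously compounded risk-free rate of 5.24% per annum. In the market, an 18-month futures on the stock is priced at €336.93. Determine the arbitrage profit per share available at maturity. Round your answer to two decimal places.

€10.50 per share

PV(dividends) I = 8.04·e^(−0.0524·14/12) + 3.61·e^(−0.0524·15/12) = 10.9443
Fair futures F* = (S − I)·e^(rT) = (312.70 − 10.9443)·e^0.078600 = 301.7557 × 1.081772 = 326.4309
Market €336.93 > fair 326.4309: forward overpriced → cash-and-carry (borrow at r, buy the stock and collect the dividends, short the forward).
Profit at T = |F_mkt − F*| = |336.93 − 326.4309| = €10.50 per share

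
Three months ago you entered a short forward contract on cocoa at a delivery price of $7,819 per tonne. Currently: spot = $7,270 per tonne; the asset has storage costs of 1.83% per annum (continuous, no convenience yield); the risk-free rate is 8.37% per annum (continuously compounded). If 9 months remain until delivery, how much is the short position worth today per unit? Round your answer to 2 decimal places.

-$27.22 per tonne

Current fair forward for the remaining 9 months: F = S·e^((r + u)·T), (r + u) = 0.0837 + 0.0183 = 0.1020
F = 7270 · e^(0.1020 × 9/12) = 7270 × 1.07950219 = 7847.9809
Value of long forward = (F − K)·e^(−rT) = (7847.9809 − 7819) · e^(−0.0837·9/12)
= 28.9809 × 0.93915476 = 27.22
Short position value = −(long value) = -$27.22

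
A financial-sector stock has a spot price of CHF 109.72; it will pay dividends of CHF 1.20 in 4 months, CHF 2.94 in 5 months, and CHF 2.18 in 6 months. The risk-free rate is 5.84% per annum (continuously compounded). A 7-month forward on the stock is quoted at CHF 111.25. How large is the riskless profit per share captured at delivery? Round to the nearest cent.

CHF 4.10 per share

PV(dividends) I = 1.20·e^(−0.0584·4/12) + 2.94·e^(−0.0584·5/12) + 2.18·e^(−0.0584·6/12) = 6.1635
Fair forward F* = (S − I)·e^(rT) = (109.72 − 6.1635)·e^0.034067 = 103.5565 × 1.034654 = 107.1451
Market CHF 111.25 > fair 107.1451: forward overpriced → cash-and-carry (borrow at r, buy the stock and collect the dividends, short the forward).
Profit at T = |F_mkt − F*| = |111.25 − 107.1451| = CHF 4.10 per share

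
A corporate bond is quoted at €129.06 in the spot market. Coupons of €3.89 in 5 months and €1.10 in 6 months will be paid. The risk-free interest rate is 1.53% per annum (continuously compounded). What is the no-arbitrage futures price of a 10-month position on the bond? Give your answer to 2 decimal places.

PV(coupons) I = 3.89·e^(−0.0153·5/12) + 1.10·e^(−0.0153·6/12)
I = 3.8653 + 1.0916 = 4.9569
F = (S − I)·e^(rT) = (129.06 − 4.9569) · e^(0.0153·10/12)
= 124.1031 · e^0.012750 = 124.1031 × 1.012832 = €125.70

€125.70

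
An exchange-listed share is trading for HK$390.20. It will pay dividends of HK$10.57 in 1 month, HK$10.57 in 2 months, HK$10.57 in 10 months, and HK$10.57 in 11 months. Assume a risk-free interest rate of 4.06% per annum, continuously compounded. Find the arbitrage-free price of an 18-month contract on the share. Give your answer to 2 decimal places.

HK$370.66

PV(dividends) I = 10.57·e^(−0.0406·1/12) + 10.57·e^(−0.0406·2/12) + 10.57·e^(−0.0406·10/12) + 10.57·e^(−0.0406·11/12)
I = 10.5343 + 10.4987 + 10.2184 + 10.1839 = 41.4353
F = (S − I)·e^(rT) = (390.20 − 41.4353) · e^(0.0406·18/12)
= 348.7647 · e^0.060900 = 348.7647 × 1.062793 = HK$370.66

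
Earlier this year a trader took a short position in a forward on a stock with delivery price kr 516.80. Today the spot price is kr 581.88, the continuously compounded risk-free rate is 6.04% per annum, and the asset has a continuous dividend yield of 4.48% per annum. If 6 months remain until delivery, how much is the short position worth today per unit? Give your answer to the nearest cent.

-kr 67.56

Current fair forward for the remaining 6 months: F = S·e^((r − q)·T), (r − q) = 0.0604 − 0.0448 = 0.0156
F = 581.88 · e^(0.0156 × 6/12) = 581.88 × 1.007830 = 586.4361
Value of long forward = (F − K)·e^(−rT) = (586.4361 − 516.80) · e^(−0.0604·6/12)
= 69.6361 × 0.970251 = 67.56
Short position value = −(long value) = -kr 67.56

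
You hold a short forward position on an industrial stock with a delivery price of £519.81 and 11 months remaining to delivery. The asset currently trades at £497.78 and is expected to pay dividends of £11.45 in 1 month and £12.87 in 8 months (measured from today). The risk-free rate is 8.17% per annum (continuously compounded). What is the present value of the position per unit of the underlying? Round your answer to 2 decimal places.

£8.08

PV(remaining dividends) I = 11.45·e^(−0.0817·1/12) + 12.87·e^(−0.0817·8/12) = 23.5601
Current forward F = (S − I)·e^(rT) = (497.78 − 23.5601)·e^(0.0817·11/12) = 474.2199 × 1.077767 = 511.0986
Value (long) = (F − K)·e^(−rT) = (511.0986 − 519.81) × 0.927844 = -8.0828
Short position value = −(long value) = £8.08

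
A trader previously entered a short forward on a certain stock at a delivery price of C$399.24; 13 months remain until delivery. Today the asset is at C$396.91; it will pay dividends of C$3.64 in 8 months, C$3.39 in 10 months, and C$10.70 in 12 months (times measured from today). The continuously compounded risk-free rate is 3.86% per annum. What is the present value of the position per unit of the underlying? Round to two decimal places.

C$3.10

PV(remaining dividends) I = 3.64·e^(−0.0386·8/12) + 3.39·e^(−0.0386·10/12) + 10.70·e^(−0.0386·12/12) = 17.1251
Current forward F = (S − I)·e^(rT) = (396.91 − 17.1251)·e^(0.0386·13/12) = 379.7849 × 1.042703 = 396.0029
Value (long) = (F − K)·e^(−rT) = (396.0029 − 399.24) × 0.959046 = -3.1045
Short position value = −(long value) = C$3.10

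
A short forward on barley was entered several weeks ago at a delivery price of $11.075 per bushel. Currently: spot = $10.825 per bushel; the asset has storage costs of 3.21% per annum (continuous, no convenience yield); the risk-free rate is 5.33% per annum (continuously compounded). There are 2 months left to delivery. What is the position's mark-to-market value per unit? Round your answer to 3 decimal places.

Current fair forward for the remaining 2 months: F = S·e^((r + u)·T), (r + u) = 0.0533 + 0.0321 = 0.0854
F = 10.825 · e^(0.0854 × 2/12) = 10.825 × 1.014335 = 10.9802
Value of long forward = (F − K)·e^(−rT) = (10.9802 − 11.075) · e^(−0.0533·2/12)
= -0.0948 × 0.991156 = -0.094
Short position value = −(long value) = $0.094

$0.094 per bushel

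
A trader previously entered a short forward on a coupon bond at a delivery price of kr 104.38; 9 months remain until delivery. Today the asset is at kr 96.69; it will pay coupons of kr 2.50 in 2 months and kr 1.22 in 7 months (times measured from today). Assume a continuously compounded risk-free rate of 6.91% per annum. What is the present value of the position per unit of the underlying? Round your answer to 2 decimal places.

PV(remaining coupons) I = 2.50·e^(−0.0691·2/12) + 1.22·e^(−0.0691·7/12) = 3.6432
Current forward F = (S − I)·e^(rT) = (96.69 − 3.6432)·e^(0.0691·9/12) = 93.0468 × 1.053191 = 97.9961
Value (long) = (F − K)·e^(−rT) = (97.9961 − 104.38) × 0.949495 = -6.0615
Short position value = −(long value) = kr 6.06

kr 6.06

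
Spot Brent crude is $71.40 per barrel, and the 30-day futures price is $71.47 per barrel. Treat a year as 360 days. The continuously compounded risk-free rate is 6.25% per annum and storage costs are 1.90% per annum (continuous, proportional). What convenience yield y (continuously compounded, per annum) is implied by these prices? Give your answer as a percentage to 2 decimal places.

F = S·e^((r+u−y)T) ⇒ (r+u−y) = ln(F/S)/T
ln(71.47/71.40) = 0.000980; /T ⇒ 0.011760
y = r + u − ln(F/S)/T = 0.0625 + 0.0190 − 0.011760 = 0.069740
y = 6.97%

6.97%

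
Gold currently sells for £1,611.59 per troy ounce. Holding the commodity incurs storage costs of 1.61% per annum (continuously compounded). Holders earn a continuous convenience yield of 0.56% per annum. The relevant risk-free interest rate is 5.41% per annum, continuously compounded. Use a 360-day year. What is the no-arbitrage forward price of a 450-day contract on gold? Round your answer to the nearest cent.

£1,747.12 per troy ounce

Net carry = r + u − y = 0.0541 + 0.0161 − 0.0056 = 0.0646
F = S·e^((r+u−y)T) = 1611.59 · e^(0.0646 × 450/360) = 1611.59 · e^0.08075000
= 1611.59 × 1.08409984 = £1,747.12 per troy ounce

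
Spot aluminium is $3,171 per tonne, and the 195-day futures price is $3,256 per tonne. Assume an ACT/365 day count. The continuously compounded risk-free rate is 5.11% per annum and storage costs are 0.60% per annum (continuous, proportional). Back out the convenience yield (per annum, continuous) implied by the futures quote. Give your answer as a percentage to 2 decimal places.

F = S·e^((r+u−y)T) ⇒ (r+u−y) = ln(F/S)/T
ln(3256/3171) = 0.026452; /T ⇒ 0.049513
y = r + u − ln(F/S)/T = 0.0511 + 0.0060 − 0.049513 = 0.007587
y = 0.76%

0.76%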